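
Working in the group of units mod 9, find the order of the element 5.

ord(5) | φ(9) = φ(3^2) = 3·(3−1) = 6 = 2 · 3.
Divisors of 6: 1, 2, 3, 6.
Evaluate successive powers at the divisors of 6:
5^1 ≡ 5 (mod 9)
5^2 ≡ 7 (mod 9)
5^3 ≡ 8 (mod 9)
5^6 ≡ 1 (mod 9) ✓
Therefore the multiplicative order of 5 modulo 9 is 6.

6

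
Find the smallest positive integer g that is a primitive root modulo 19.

2

φ(19) = 19 − 1 = 18 = 2 · 3^2.
g is a primitive root iff g^(18/q) ≢ 1 (mod 19) for each prime q ∈ {2, 3}.
g = 2: 2^9 ≡ 18; 2^6 ≡ 7 — none is 1, so 2 is a primitive root.
The smallest primitive root modulo 19 is 2.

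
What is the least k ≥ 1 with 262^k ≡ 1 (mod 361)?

18

The order of 262 must divide φ(361) = φ(19^2) = 19·(19−1) = 342 = 2 · 3^2 · 19.
Divisors of 342: 1, 2, 3, 6, 9, 18, 19, 38, 57, 114, 171, 342.
Evaluate successive powers at the divisors of 342:
262^1 ≡ 262 (mod 361)
262^2 ≡ 54 (mod 361)
262^3 ≡ 69 (mod 361)
262^6 ≡ 68 (mod 361)
262^9 ≡ 360 (mod 361)
262^18 ≡ 1 (mod 361) ✓
Therefore the multiplicative order of 262 modulo 361 is 18.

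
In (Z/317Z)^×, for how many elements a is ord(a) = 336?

φ(317) = 317 − 1 = 316 = 2^2 · 79.
Since (Z/317Z)^× is cyclic of order 316, the number of elements of order d is φ(d) when d | 316 and 0 otherwise.
Here 316 is not a multiple of 336, so there are no elements of order 336.

0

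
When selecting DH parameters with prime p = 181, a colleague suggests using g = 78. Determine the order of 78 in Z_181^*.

180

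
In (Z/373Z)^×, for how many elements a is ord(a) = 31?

30

φ(373) = 373 − 1 = 372 = 2^2 · 3 · 31.
Since (Z/373Z)^× is cyclic of order 372, the number of elements of order d is φ(d) when d | 372 and 0 otherwise.
31 | 372, and φ(31) = 31 − 1 = 30.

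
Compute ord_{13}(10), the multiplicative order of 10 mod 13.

6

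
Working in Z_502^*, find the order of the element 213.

250

The order of 213 must divide φ(502) = φ(2)·φ(251) = 1·250 = 250 = 2 · 5^3.
Divisors of 250: 1, 2, 5, 10, 25, 50, 125, 250.
Check 213^d mod 502 for each divisor in increasing order:
213^1 ≡ 213 (mod 502)
213^2 ≡ 189 (mod 502)
213^5 ≡ 261 (mod 502)
213^10 ≡ 351 (mod 502)
213^25 ≡ 353 (mod 502)
213^50 ≡ 113 (mod 502)
213^125 ≡ 501 (mod 502)
213^250 ≡ 1 (mod 502) ✓
The smallest such exponent is 250, so the order of 213 is 250.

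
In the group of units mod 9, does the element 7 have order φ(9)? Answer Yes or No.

φ(9) = φ(3^2) = 3·(3−1) = 6 = 2 · 3.
It suffices to check that the order of 7 is not a proper divisor of 6: compute 7^(6/q) for q ∈ {2, 3}.
7^3 ≡ 1 (mod 9)  [q = 2: ≡ 1 ✗]
7^2 ≡ 4 (mod 9)  [q = 3: ≢ 1 ✓]
7^3 ≡ 1 shows ord(7) | 3, strictly less than φ(9); not a primitive root.

No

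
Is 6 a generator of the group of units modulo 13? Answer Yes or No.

Yes

φ(13) = 13 − 1 = 12 = 2^2 · 3.
It suffices to check that the order of 6 is not a proper divisor of 12: compute 6^(12/q) for q ∈ {2, 3}.
6^6 ≡ 12 (mod 13)  [q = 2: ≢ 1 ✓]
6^4 ≡ 9 (mod 13)  [q = 3: ≢ 1 ✓]
All checks pass, so 6 has order 12 and is a primitive root modulo 13.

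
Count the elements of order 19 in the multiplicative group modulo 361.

φ(361) = φ(19^2) = 19·(19−1) = 342 = 2 · 3^2 · 19.
(Z/361Z)^× is cyclic (|G| = 342); a cyclic group of order m has exactly φ(d) elements of each order d | m, and none otherwise.
19 | 342, and φ(19) = 19 − 1 = 18.

18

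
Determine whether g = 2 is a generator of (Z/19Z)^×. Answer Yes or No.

Yes

φ(19) = 19 − 1 = 18 = 2 · 3^2.
2 is a primitive root mod 19 iff 2^(φ(19)/q) ≢ 1 for every prime q | φ(19), i.e. q ∈ {2, 3}.
2^9 ≡ 18 (mod 19)  [q = 2: ≢ 1 ✓]
2^6 ≡ 7 (mod 19)  [q = 3: ≢ 1 ✓]
None equal 1, so ord_19(2) = 18: 2 is a primitive root.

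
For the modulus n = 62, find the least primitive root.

3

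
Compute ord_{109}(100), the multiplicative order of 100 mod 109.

Since 100 ∈ (Z/109Z)^×, its order divides φ(109) = 109 − 1 = 108 = 2^2 · 3^3.
Divisors of 108: 1, 2, 3, 4, 6, 9, 12, 18, 27, 36, 54, 108.
Test each divisor d:
100^1 ≡ 100 (mod 109)
100^2 ≡ 81 (mod 109)
100^3 ≡ 34 (mod 109)
100^4 ≡ 21 (mod 109)
100^6 ≡ 66 (mod 109)
100^9 ≡ 64 (mod 109)
100^12 ≡ 105 (mod 109)
100^18 ≡ 63 (mod 109)
100^27 ≡ 108 (mod 109)
100^36 ≡ 45 (mod 109)
100^54 ≡ 1 (mod 109) ✓
The smallest such exponent is 54, so the order of 100 is 54.

54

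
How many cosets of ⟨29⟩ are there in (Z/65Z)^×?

8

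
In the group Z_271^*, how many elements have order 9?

6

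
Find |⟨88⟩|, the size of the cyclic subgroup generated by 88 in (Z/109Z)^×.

54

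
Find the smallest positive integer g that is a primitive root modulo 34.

3

φ(34) = φ(2)·φ(17) = 1·16 = 16 = 2^4.
g is a primitive root iff g^(16/q) ≢ 1 (mod 34) for each prime q ∈ {2}.
g = 2: gcd(2, 34) = 2 > 1, not a unit — skip.
g = 3: 3^8 ≡ 33 — none is 1, so 3 is a primitive root.
Hence the least primitive root of 34 is 3.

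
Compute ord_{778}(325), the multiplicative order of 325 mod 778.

97

The order of 325 must divide φ(778) = φ(2)·φ(389) = 1·388 = 388 = 2^2 · 97.
Divisors of 388: 1, 2, 4, 97, 194, 388.
Compute 325^d (mod 778) for the divisors d until we hit 1:
325^1 ≡ 325 (mod 778)
325^2 ≡ 595 (mod 778)
325^4 ≡ 35 (mod 778)
325^97 ≡ 1 (mod 778) ✓
Hence ord(325) = 97.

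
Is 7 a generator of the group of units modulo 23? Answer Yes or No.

Yes

φ(23) = 23 − 1 = 22 = 2 · 11.
An element g generates (Z/23Z)^× iff g^(22/q) ≢ 1 (mod 23) for each prime q ∈ {2, 11}.
7^11 ≡ 22 (mod 23)  [q = 2: ≢ 1 ✓]
7^2 ≡ 3 (mod 23)  [q = 11: ≢ 1 ✓]
All checks pass, so 7 has order 22 and is a primitive root modulo 23.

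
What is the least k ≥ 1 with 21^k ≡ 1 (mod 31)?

30

By Lagrange's theorem, ord_31(21) divides φ(31) = 31 − 1 = 30 = 2 · 3 · 5.
Divisors of 30: 1, 2, 3, 5, 6, 10, 15, 30.
Test each divisor d:
21^1 ≡ 21 (mod 31)
21^2 ≡ 7 (mod 31)
21^3 ≡ 23 (mod 31)
21^5 ≡ 6 (mod 31)
21^6 ≡ 2 (mod 31)
21^10 ≡ 5 (mod 31)
21^15 ≡ 30 (mod 31)
21^30 ≡ 1 (mod 31) ✓
The smallest such exponent is 30, so the order of 21 is 30.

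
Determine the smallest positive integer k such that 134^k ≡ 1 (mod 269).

268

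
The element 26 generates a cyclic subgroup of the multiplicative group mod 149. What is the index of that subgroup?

ord(26) | φ(149) = 149 − 1 = 148 = 2^2 · 37.
Divisors of 148: 1, 2, 4, 37, 74, 148.
Test each divisor d:
26^1 ≡ 26 (mod 149)
26^2 ≡ 80 (mod 149)
26^4 ≡ 142 (mod 149)
26^37 ≡ 148 (mod 149)
26^74 ≡ 1 (mod 149) ✓
So ord_149(26) = 74, hence |⟨26⟩| = 74.
Index = |(Z/149Z)^×| / |⟨26⟩| = 148 / 74 = 2.

2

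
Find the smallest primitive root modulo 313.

φ(313) = 313 − 1 = 312 = 2^3 · 3 · 13.
g is a primitive root iff g^(312/q) ≢ 1 (mod 313) for each prime q ∈ {2, 3, 13}.
g = 2: 2^156 ≡ 1 — hits 1, so not a primitive root.
g = 3: 3^156 ≡ 1 — hits 1, so not a primitive root.
g = 4: 4^156 ≡ 1 — hits 1, so not a primitive root.
g = 5: 5^156 ≡ 312; 5^104 ≡ 1 — hits 1, so not a primitive root.
g = 6: 6^156 ≡ 1 — hits 1, so not a primitive root.
g = 7: 7^156 ≡ 312; 7^104 ≡ 1 — hits 1, so not a primitive root.
g = 8: 8^156 ≡ 1 — hits 1, so not a primitive root.
g = 9: 9^156 ≡ 1 — hits 1, so not a primitive root.
g = 10: 10^156 ≡ 312; 10^104 ≡ 214; 10^24 ≡ 103 — none is 1, so 10 is a primitive root.
The smallest primitive root modulo 313 is 10.

10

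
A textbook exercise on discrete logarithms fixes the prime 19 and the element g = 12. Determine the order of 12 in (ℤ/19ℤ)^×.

6

Since 12 ∈ (Z/19Z)^×, its order divides φ(19) = 19 − 1 = 18 = 2 · 3^2.
Divisors of 18: 1, 2, 3, 6, 9, 18.
Compute 12^d (mod 19) for the divisors d until we hit 1:
12^1 ≡ 12 (mod 19)
12^2 ≡ 11 (mod 19)
12^3 ≡ 18 (mod 19)
12^6 ≡ 1 (mod 19) ✓
Therefore the multiplicative order of 12 modulo 19 is 6.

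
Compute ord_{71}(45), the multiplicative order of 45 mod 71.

Since 45 ∈ (Z/71Z)^×, its order divides φ(71) = 71 − 1 = 70 = 2 · 5 · 7.
Divisors of 70: 1, 2, 5, 7, 10, 14, 35, 70.
Compute 45^d (mod 71) for the divisors d until we hit 1:
45^1 ≡ 45
45^2 ≡ 37
45^5 ≡ 48
45^7 ≡ 1
Hence ord(45) = 7.

7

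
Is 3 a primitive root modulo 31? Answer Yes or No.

Yes

φ(31) = 31 − 1 = 30 = 2 · 3 · 5.
3 is a primitive root mod 31 iff 3^(φ(31)/q) ≢ 1 for every prime q | φ(31), i.e. q ∈ {2, 3, 5}.
3^15 ≡ 30 (mod 31)  [q = 2: ≢ 1 ✓]
3^10 ≡ 25 (mod 31)  [q = 3: ≢ 1 ✓]
3^6 ≡ 16 (mod 31)  [q = 5: ≢ 1 ✓]
None equal 1, so ord_31(3) = 30: 3 is a primitive root.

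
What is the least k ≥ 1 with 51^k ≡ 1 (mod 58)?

14

By Lagrange's theorem, ord_58(51) divides φ(58) = φ(2)·φ(29) = 1·28 = 28 = 2^2 · 7.
Divisors of 28: 1, 2, 4, 7, 14, 28.
Compute 51^d (mod 58) for the divisors d until we hit 1:
51^1 ≡ 51 (mod 58)
51^2 ≡ 49 (mod 58)
51^4 ≡ 23 (mod 58)
51^7 ≡ 57 (mod 58)
51^14 ≡ 1 (mod 58) ✓
Therefore the multiplicative order of 51 modulo 58 is 14.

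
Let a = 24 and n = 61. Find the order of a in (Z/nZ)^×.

20

Since 24 ∈ (Z/61Z)^×, its order divides φ(61) = 61 − 1 = 60 = 2^2 · 3 · 5.
Divisors of 60: 1, 2, 3, 4, 5, 6, 10, 12, 15, 20, 30, 60.
Compute 24^d (mod 61) for the divisors d until we hit 1:
24^1 ≡ 24
24^2 ≡ 27
24^3 ≡ 38
24^4 ≡ 58
24^5 ≡ 50
24^6 ≡ 41
24^10 ≡ 60
24^12 ≡ 34
24^15 ≡ 11
24^20 ≡ 1
So ord_61(24) = 20.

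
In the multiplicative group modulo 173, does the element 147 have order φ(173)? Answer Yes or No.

φ(173) = 173 − 1 = 172 = 2^2 · 43.
An element g generates (Z/173Z)^× iff g^(172/q) ≢ 1 (mod 173) for each prime q ∈ {2, 43}.
147^86 ≡ 172 (mod 173)  [q = 2: ≢ 1 ✓]
147^4 ≡ 83 (mod 173)  [q = 43: ≢ 1 ✓]
Every test exponent gives a nontrivial residue, hence 147 generates the full group.

Yes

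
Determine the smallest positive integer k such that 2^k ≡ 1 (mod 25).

By Lagrange's theorem, ord_25(2) divides φ(25) = φ(5^2) = 5·(5−1) = 20 = 2^2 · 5.
Divisors of 20: 1, 2, 4, 5, 10, 20.
Check 2^d mod 25 for each divisor in increasing order:
2^1 ≡ 2
2^2 ≡ 4
2^4 ≡ 16
2^5 ≡ 7
2^10 ≡ 24
2^20 ≡ 1
So ord_25(2) = 20.

20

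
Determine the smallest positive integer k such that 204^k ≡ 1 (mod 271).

The order of 204 must divide φ(271) = 271 − 1 = 270 = 2 · 3^3 · 5.
Divisors of 270: 1, 2, 3, 5, 6, 9, 10, 15, 18, 27, 30, 45, 54, 90, 135, 270.
Check 204^d mod 271 for each divisor in increasing order:
204^1 ≡ 204
204^2 ≡ 153
204^3 ≡ 47
204^5 ≡ 145
204^6 ≡ 41
204^9 ≡ 30
204^10 ≡ 158
204^15 ≡ 146
204^18 ≡ 87
204^27 ≡ 171
204^30 ≡ 178
204^45 ≡ 243
204^54 ≡ 244
204^90 ≡ 242
204^135 ≡ 270
204^270 ≡ 1
Therefore the multiplicative order of 204 modulo 271 is 270.

270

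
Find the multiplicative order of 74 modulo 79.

The order of 74 must divide φ(79) = 79 − 1 = 78 = 2 · 3 · 13.
Divisors of 78: 1, 2, 3, 6, 13, 26, 39, 78.
Compute 74^d (mod 79) for the divisors d until we hit 1:
74^1 ≡ 74 (mod 79)
74^2 ≡ 25 (mod 79)
74^3 ≡ 33 (mod 79)
74^6 ≡ 62 (mod 79)
74^13 ≡ 56 (mod 79)
74^26 ≡ 55 (mod 79)
74^39 ≡ 78 (mod 79)
74^78 ≡ 1 (mod 79) ✓
So ord_79(74) = 78.

78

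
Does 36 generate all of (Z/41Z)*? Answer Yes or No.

No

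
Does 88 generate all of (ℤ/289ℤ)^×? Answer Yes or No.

φ(289) = φ(17^2) = 17·(17−1) = 272 = 2^4 · 17.
It suffices to check that the order of 88 is not a proper divisor of 272: compute 88^(272/q) for q ∈ {2, 17}.
88^136 ≡ 288 (mod 289)  [q = 2: ≢ 1 ✓]
88^16 ≡ 239 (mod 289)  [q = 17: ≢ 1 ✓]
All checks pass, so 88 has order 272 and is a primitive root modulo 289.

Yes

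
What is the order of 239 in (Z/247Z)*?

12

By Lagrange's theorem, ord_247(239) divides φ(247) = φ(13·19) = (13−1)·(19−1) = 12·18 = 216 = 2^3 · 3^3.
Divisors of 216: 1, 2, 3, 4, 6, 8, 9, 12, 18, 24, 27, 36, 54, 72, 108, 216.
Evaluate successive powers at the divisors of 216:
239^1 ≡ 239 (mod 247)
239^2 ≡ 64 (mod 247)
239^3 ≡ 229 (mod 247)
239^4 ≡ 144 (mod 247)
239^6 ≡ 77 (mod 247)
239^8 ≡ 235 (mod 247)
239^9 ≡ 96 (mod 247)
239^12 ≡ 1 (mod 247) ✓
The smallest such exponent is 12, so the order of 239 is 12.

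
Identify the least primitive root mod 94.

φ(94) = φ(2)·φ(47) = 1·46 = 46 = 2 · 23.
g is a primitive root iff g^(46/q) ≢ 1 (mod 94) for each prime q ∈ {2, 23}.
g = 2: gcd(2, 94) = 2 > 1, not a unit — skip.
g = 3: 3^23 ≡ 1 — hits 1, so not a primitive root.
g = 4: gcd(4, 94) = 2 > 1, not a unit — skip.
g = 5: 5^23 ≡ 93; 5^2 ≡ 25 — none is 1, so 5 is a primitive root.
So 5 is the smallest generator of (Z/94Z)^×.

5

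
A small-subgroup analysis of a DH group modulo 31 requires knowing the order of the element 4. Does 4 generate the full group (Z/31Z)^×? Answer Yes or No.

φ(31) = 31 − 1 = 30 = 2 · 3 · 5.
4 is a primitive root mod 31 iff 4^(φ(31)/q) ≢ 1 for every prime q | φ(31), i.e. q ∈ {2, 3, 5}.
4^15 ≡ 1 (mod 31)  [q = 2: ≡ 1 ✗]
4^10 ≡ 1 (mod 31)  [q = 3: ≡ 1 ✗]
4^6 ≡ 4 (mod 31)  [q = 5: ≢ 1 ✓]
4^15 ≡ 1 shows ord(4) | 15, strictly less than φ(31); not a primitive root.

No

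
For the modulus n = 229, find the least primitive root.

φ(229) = 229 − 1 = 228 = 2^2 · 3 · 19.
Test candidates g = 2, 3, … against the prime factors q ∈ {2, 3, 19} of φ(229): g is a generator iff g^(228/q) ≢ 1 for every such q.
g = 2: 2^114 ≡ 228; 2^76 ≡ 1 — hits 1, so not a primitive root.
g = 3: 3^114 ≡ 1 — hits 1, so not a primitive root.
g = 4: 4^114 ≡ 1 — hits 1, so not a primitive root.
g = 5: 5^114 ≡ 1 — hits 1, so not a primitive root.
g = 6: 6^114 ≡ 228; 6^76 ≡ 134; 6^12 ≡ 165 — none is 1, so 6 is a primitive root.
So 6 is the smallest generator of (Z/229Z)^×.

6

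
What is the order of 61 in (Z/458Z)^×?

Since 61 ∈ (Z/458Z)^×, its order divides φ(458) = φ(2)·φ(229) = 1·228 = 228 = 2^2 · 3 · 19.
Divisors of 228: 1, 2, 3, 4, 6, 12, 19, 38, 57, 76, 114, 228.
Check 61^d mod 458 for each divisor in increasing order:
61^1 ≡ 61 (mod 458)
61^2 ≡ 57 (mod 458)
61^3 ≡ 271 (mod 458)
61^4 ≡ 43 (mod 458)
61^6 ≡ 161 (mod 458)
61^12 ≡ 273 (mod 458)
61^19 ≡ 1 (mod 458) ✓
Therefore the multiplicative order of 61 modulo 458 is 19.

19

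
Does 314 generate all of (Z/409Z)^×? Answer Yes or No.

No

φ(409) = 409 − 1 = 408 = 2^3 · 3 · 17.
It suffices to check that the order of 314 is not a proper divisor of 408: compute 314^(408/q) for q ∈ {2, 3, 17}.
314^204 ≡ 408 (mod 409)  [q = 2: ≢ 1 ✓]
314^136 ≡ 1 (mod 409)  [q = 3: ≡ 1 ✗]
314^24 ≡ 341 (mod 409)  [q = 17: ≢ 1 ✓]
The check at q = 3 fails, so 314 generates a proper subgroup.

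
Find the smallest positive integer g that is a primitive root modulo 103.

φ(103) = 103 − 1 = 102 = 2 · 3 · 17.
Test candidates g = 2, 3, … against the prime factors q ∈ {2, 3, 17} of φ(103): g is a generator iff g^(102/q) ≢ 1 for every such q.
g = 2: 2^51 ≡ 1 — hits 1, so not a primitive root.
g = 3: 3^51 ≡ 102; 3^34 ≡ 1 — hits 1, so not a primitive root.
g = 4: 4^51 ≡ 1 — hits 1, so not a primitive root.
g = 5: 5^51 ≡ 102; 5^34 ≡ 56; 5^6 ≡ 72 — none is 1, so 5 is a primitive root.
Hence the least primitive root of 103 is 5.

5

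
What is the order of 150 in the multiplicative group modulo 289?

The order of 150 must divide φ(289) = φ(17^2) = 17·(17−1) = 272 = 2^4 · 17.
Divisors of 272: 1, 2, 4, 8, 16, 17, 34, 68, 136, 272.
Test each divisor d:
150^1 ≡ 150 (mod 289)
150^2 ≡ 247 (mod 289)
150^4 ≡ 30 (mod 289)
150^8 ≡ 33 (mod 289)
150^16 ≡ 222 (mod 289)
150^17 ≡ 65 (mod 289)
150^34 ≡ 179 (mod 289)
150^68 ≡ 251 (mod 289)
150^136 ≡ 288 (mod 289)
150^272 ≡ 1 (mod 289) ✓
Therefore the multiplicative order of 150 modulo 289 is 272.

272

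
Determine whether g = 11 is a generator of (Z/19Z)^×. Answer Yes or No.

φ(19) = 19 − 1 = 18 = 2 · 3^2.
Test 11^(18/q) mod 19 for each prime factor q of 18:
11^9 ≡ 1 (mod 19)  [q = 2: ≡ 1 ✗]
11^6 ≡ 1 (mod 19)  [q = 3: ≡ 1 ✗]
The check at q = 2 fails, so 11 generates a proper subgroup.

No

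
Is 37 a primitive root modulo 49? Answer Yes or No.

No

φ(49) = φ(7^2) = 7·(7−1) = 42 = 2 · 3 · 7.
It suffices to check that the order of 37 is not a proper divisor of 42: compute 37^(42/q) for q ∈ {2, 3, 7}.
37^21 ≡ 1 (mod 49)  [q = 2: ≡ 1 ✗]
37^14 ≡ 18 (mod 49)  [q = 3: ≢ 1 ✓]
37^6 ≡ 22 (mod 49)  [q = 7: ≢ 1 ✓]
Since 37^21 ≡ 1, the order of 37 divides 21 < 42, so 37 is not a primitive root.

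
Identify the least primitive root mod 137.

3

φ(137) = 137 − 1 = 136 = 2^3 · 17.
Test candidates g = 2, 3, … against the prime factors q ∈ {2, 17} of φ(137): g is a generator iff g^(136/q) ≢ 1 for every such q.
g = 2: 2^68 ≡ 1 — hits 1, so not a primitive root.
g = 3: 3^68 ≡ 136; 3^8 ≡ 122 — none is 1, so 3 is a primitive root.
The smallest primitive root modulo 137 is 3.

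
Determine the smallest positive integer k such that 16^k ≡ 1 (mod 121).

55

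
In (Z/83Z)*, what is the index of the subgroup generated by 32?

1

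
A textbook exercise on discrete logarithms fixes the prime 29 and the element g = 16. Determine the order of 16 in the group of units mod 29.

7

ord(16) | φ(29) = 29 − 1 = 28 = 2^2 · 7.
Divisors of 28: 1, 2, 4, 7, 14, 28.
Compute 16^d (mod 29) for the divisors d until we hit 1:
16^1 ≡ 16 (mod 29)
16^2 ≡ 24 (mod 29)
16^4 ≡ 25 (mod 29)
16^7 ≡ 1 (mod 29) ✓
So ord_29(16) = 7.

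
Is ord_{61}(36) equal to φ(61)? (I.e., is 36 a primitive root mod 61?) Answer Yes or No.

No

φ(61) = 61 − 1 = 60 = 2^2 · 3 · 5.
It suffices to check that the order of 36 is not a proper divisor of 60: compute 36^(60/q) for q ∈ {2, 3, 5}.
36^30 ≡ 1 (mod 61)  [q = 2: ≡ 1 ✗]
36^20 ≡ 13 (mod 61)  [q = 3: ≢ 1 ✓]
36^12 ≡ 34 (mod 61)  [q = 5: ≢ 1 ✓]
Since 36^30 ≡ 1, the order of 36 divides 30 < 60, so 36 is not a primitive root.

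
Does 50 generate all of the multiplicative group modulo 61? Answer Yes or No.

No

φ(61) = 61 − 1 = 60 = 2^2 · 3 · 5.
Test 50^(60/q) mod 61 for each prime factor q of 60:
50^30 ≡ 60 (mod 61)  [q = 2: ≢ 1 ✓]
50^20 ≡ 1 (mod 61)  [q = 3: ≡ 1 ✗]
50^12 ≡ 1 (mod 61)  [q = 5: ≡ 1 ✗]
Since 50^20 ≡ 1, the order of 50 divides 20 < 60, so 50 is not a primitive root.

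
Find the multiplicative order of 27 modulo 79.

ord(27) | φ(79) = 79 − 1 = 78 = 2 · 3 · 13.
Divisors of 78: 1, 2, 3, 6, 13, 26, 39, 78.
Evaluate successive powers at the divisors of 78:
27^1 ≡ 27
27^2 ≡ 18
27^3 ≡ 12
27^6 ≡ 65
27^13 ≡ 78
27^26 ≡ 1
So ord_79(27) = 26.

26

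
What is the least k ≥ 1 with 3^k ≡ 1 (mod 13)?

3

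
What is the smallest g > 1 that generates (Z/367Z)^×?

6

φ(367) = 367 − 1 = 366 = 2 · 3 · 61.
g is a primitive root iff g^(366/q) ≢ 1 (mod 367) for each prime q ∈ {2, 3, 61}.
g = 2: 2^183 ≡ 1 — hits 1, so not a primitive root.
g = 3: 3^183 ≡ 366; 3^122 ≡ 1 — hits 1, so not a primitive root.
g = 4: 4^183 ≡ 1 — hits 1, so not a primitive root.
g = 5: 5^183 ≡ 366; 5^122 ≡ 1 — hits 1, so not a primitive root.
g = 6: 6^183 ≡ 366; 6^122 ≡ 283; 6^6 ≡ 47 — none is 1, so 6 is a primitive root.
Hence the least primitive root of 367 is 6.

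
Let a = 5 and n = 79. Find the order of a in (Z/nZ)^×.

By Lagrange's theorem, ord_79(5) divides φ(79) = 79 − 1 = 78 = 2 · 3 · 13.
Divisors of 78: 1, 2, 3, 6, 13, 26, 39, 78.
Test each divisor d:
5^1 ≡ 5 (mod 79)
5^2 ≡ 25 (mod 79)
5^3 ≡ 46 (mod 79)
5^6 ≡ 62 (mod 79)
5^13 ≡ 23 (mod 79)
5^26 ≡ 55 (mod 79)
5^39 ≡ 1 (mod 79) ✓
Hence ord(5) = 39.

39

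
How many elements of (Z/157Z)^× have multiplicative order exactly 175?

φ(157) = 157 − 1 = 156 = 2^2 · 3 · 13.
In a cyclic group of order 156, there are φ(d) elements of order d for each divisor d of 156, and zero for non-divisors.
Here 156 is not a multiple of 175, so there are no elements of order 175.

0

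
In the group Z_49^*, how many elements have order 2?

1

φ(49) = φ(7^2) = 7·(7−1) = 42 = 2 · 3 · 7.
Since (Z/49Z)^× is cyclic of order 42, the number of elements of order d is φ(d) when d | 42 and 0 otherwise.
2 | 42, and φ(2) = 2 − 1 = 1.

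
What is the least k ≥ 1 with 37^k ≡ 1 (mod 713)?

By Lagrange's theorem, ord_713(37) divides φ(713) = φ(23·31) = (23−1)·(31−1) = 22·30 = 660 = 2^2 · 3 · 5 · 11.
Divisors of 660: 1, 2, 3, 4, 5, 6, 10, 11, 12, 15, 20, 22, 30, 33, 44, 55, 60, 66, 110, 132, 165, 220, 330, 660.
Test each divisor d:
37^1 ≡ 37 (mod 713)
37^2 ≡ 656 (mod 713)
37^3 ≡ 30 (mod 713)
37^4 ≡ 397 (mod 713)
37^5 ≡ 429 (mod 713)
37^6 ≡ 187 (mod 713)
37^10 ≡ 87 (mod 713)
37^11 ≡ 367 (mod 713)
37^12 ≡ 32 (mod 713)
37^15 ≡ 247 (mod 713)
37^20 ≡ 439 (mod 713)
37^22 ≡ 645 (mod 713)
37^30 ≡ 404 (mod 713)
37^33 ≡ 712 (mod 713)
37^44 ≡ 346 (mod 713)
37^55 ≡ 68 (mod 713)
37^60 ≡ 652 (mod 713)
37^66 ≡ 1 (mod 713) ✓
The smallest such exponent is 66, so the order of 37 is 66.

66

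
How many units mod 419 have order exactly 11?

φ(419) = 419 − 1 = 418 = 2 · 11 · 19.
(Z/419Z)^× is cyclic (|G| = 418); a cyclic group of order m has exactly φ(d) elements of each order d | m, and none otherwise.
11 | 418, and φ(11) = 11 − 1 = 10.

10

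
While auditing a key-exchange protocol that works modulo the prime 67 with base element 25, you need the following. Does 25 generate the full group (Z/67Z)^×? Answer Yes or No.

φ(67) = 67 − 1 = 66 = 2 · 3 · 11.
Test 25^(66/q) mod 67 for each prime factor q of 66:
25^33 ≡ 1 (mod 67)  [q = 2: ≡ 1 ✗]
25^22 ≡ 1 (mod 67)  [q = 3: ≡ 1 ✗]
25^6 ≡ 62 (mod 67)  [q = 11: ≢ 1 ✓]
Since 25^33 ≡ 1, the order of 25 divides 33 < 66, so 25 is not a primitive root.

No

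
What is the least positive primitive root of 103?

φ(103) = 103 − 1 = 102 = 2 · 3 · 17.
Test candidates g = 2, 3, … against the prime factors q ∈ {2, 3, 17} of φ(103): g is a generator iff g^(102/q) ≢ 1 for every such q.
g = 2: 2^51 ≡ 1 — hits 1, so not a primitive root.
g = 3: 3^51 ≡ 102; 3^34 ≡ 1 — hits 1, so not a primitive root.
g = 4: 4^51 ≡ 1 — hits 1, so not a primitive root.
g = 5: 5^51 ≡ 102; 5^34 ≡ 56; 5^6 ≡ 72 — none is 1, so 5 is a primitive root.
The smallest primitive root modulo 103 is 5.

5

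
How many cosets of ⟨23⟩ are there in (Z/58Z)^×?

4

The order of 23 must divide φ(58) = φ(2)·φ(29) = 1·28 = 28 = 2^2 · 7.
Divisors of 28: 1, 2, 4, 7, 14, 28.
Compute 23^d (mod 58) for the divisors d until we hit 1:
23^1 ≡ 23
23^2 ≡ 7
23^4 ≡ 49
23^7 ≡ 1
The order of 23 is 7, so the subgroup it generates has 7 elements.
[(Z/58Z)^× : ⟨23⟩] = 28/7 = 4.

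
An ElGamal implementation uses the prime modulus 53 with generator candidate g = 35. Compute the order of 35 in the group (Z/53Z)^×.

52

The order of 35 must divide φ(53) = 53 − 1 = 52 = 2^2 · 13.
Divisors of 52: 1, 2, 4, 13, 26, 52.
Check 35^d mod 53 for each divisor in increasing order:
35^1 ≡ 35 (mod 53)
35^2 ≡ 6 (mod 53)
35^4 ≡ 36 (mod 53)
35^13 ≡ 30 (mod 53)
35^26 ≡ 52 (mod 53)
35^52 ≡ 1 (mod 53) ✓
The smallest such exponent is 52, so the order of 35 is 52.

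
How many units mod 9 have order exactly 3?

2

φ(9) = φ(3^2) = 3·(3−1) = 6 = 2 · 3.
Since (Z/9Z)^× is cyclic of order 6, the number of elements of order d is φ(d) when d | 6 and 0 otherwise.
3 | 6, and φ(3) = 3 − 1 = 2.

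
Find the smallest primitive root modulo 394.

3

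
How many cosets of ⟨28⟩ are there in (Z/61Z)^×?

The order of 28 must divide φ(61) = 61 − 1 = 60 = 2^2 · 3 · 5.
Divisors of 60: 1, 2, 3, 4, 5, 6, 10, 12, 15, 20, 30, 60.
Evaluate successive powers at the divisors of 60:
28^1 ≡ 28
28^2 ≡ 52
28^3 ≡ 53
28^4 ≡ 20
28^5 ≡ 11
28^6 ≡ 3
28^10 ≡ 60
28^12 ≡ 9
28^15 ≡ 50
28^20 ≡ 1
Thus |⟨28⟩| = ord(28) = 20.
Index = |(Z/61Z)^×| / |⟨28⟩| = 60 / 20 = 3.

3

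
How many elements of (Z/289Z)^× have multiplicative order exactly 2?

1

φ(289) = φ(17^2) = 17·(17−1) = 272 = 2^4 · 17.
(Z/289Z)^× is cyclic (|G| = 272); a cyclic group of order m has exactly φ(d) elements of each order d | m, and none otherwise.
2 | 272, and φ(2) = 2 − 1 = 1.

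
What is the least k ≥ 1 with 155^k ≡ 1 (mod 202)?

25

ord(155) | φ(202) = φ(2)·φ(101) = 1·100 = 100 = 2^2 · 5^2.
Divisors of 100: 1, 2, 4, 5, 10, 20, 25, 50, 100.
Compute 155^d (mod 202) for the divisors d until we hit 1:
155^1 ≡ 155 (mod 202)
155^2 ≡ 189 (mod 202)
155^4 ≡ 169 (mod 202)
155^5 ≡ 137 (mod 202)
155^10 ≡ 185 (mod 202)
155^20 ≡ 87 (mod 202)
155^25 ≡ 1 (mod 202) ✓
The smallest such exponent is 25, so the order of 155 is 25.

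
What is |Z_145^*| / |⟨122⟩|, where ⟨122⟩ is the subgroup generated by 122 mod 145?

4

By Lagrange's theorem, ord_145(122) divides φ(145) = φ(5·29) = (5−1)·(29−1) = 4·28 = 112 = 2^4 · 7.
Divisors of 112: 1, 2, 4, 7, 8, 14, 16, 28, 56, 112.
Check 122^d mod 145 for each divisor in increasing order:
122^1 ≡ 122
122^2 ≡ 94
122^4 ≡ 136
122^7 ≡ 28
122^8 ≡ 81
122^14 ≡ 59
122^16 ≡ 36
122^28 ≡ 1
The order of 122 is 28, so the subgroup it generates has 28 elements.
Index = |(Z/145Z)^×| / |⟨122⟩| = 112 / 28 = 4.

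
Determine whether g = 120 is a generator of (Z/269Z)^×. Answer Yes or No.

φ(269) = 269 − 1 = 268 = 2^2 · 67.
An element g generates (Z/269Z)^× iff g^(268/q) ≢ 1 (mod 269) for each prime q ∈ {2, 67}.
120^134 ≡ 1 (mod 269)  [q = 2: ≡ 1 ✗]
120^4 ≡ 5 (mod 269)  [q = 67: ≢ 1 ✓]
120^134 ≡ 1 shows ord(120) | 134, strictly less than φ(269); not a primitive root.

No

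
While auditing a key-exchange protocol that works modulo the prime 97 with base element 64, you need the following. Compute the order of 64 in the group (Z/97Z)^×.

8

ord(64) | φ(97) = 97 − 1 = 96 = 2^5 · 3.
Divisors of 96: 1, 2, 3, 4, 6, 8, 12, 16, 24, 32, 48, 96.
Evaluate successive powers at the divisors of 96:
64^1 ≡ 64
64^2 ≡ 22
64^3 ≡ 50
64^4 ≡ 96
64^6 ≡ 75
64^8 ≡ 1
So ord_97(64) = 8.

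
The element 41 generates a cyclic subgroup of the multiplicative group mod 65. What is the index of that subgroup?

4

The order of 41 must divide φ(65) = φ(5·13) = (5−1)·(13−1) = 4·12 = 48 = 2^4 · 3.
Divisors of 48: 1, 2, 3, 4, 6, 8, 12, 16, 24, 48.
Evaluate successive powers at the divisors of 48:
41^1 ≡ 41 (mod 65)
41^2 ≡ 56 (mod 65)
41^3 ≡ 21 (mod 65)
41^4 ≡ 16 (mod 65)
41^6 ≡ 51 (mod 65)
41^8 ≡ 61 (mod 65)
41^12 ≡ 1 (mod 65) ✓
Thus |⟨41⟩| = ord(41) = 12.
Index = |(Z/65Z)^×| / |⟨41⟩| = 48 / 12 = 4.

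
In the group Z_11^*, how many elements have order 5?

4

φ(11) = 11 − 1 = 10 = 2 · 5.
In a cyclic group of order 10, there are φ(d) elements of order d for each divisor d of 10, and zero for non-divisors.
5 | 10, and φ(5) = 5 − 1 = 4.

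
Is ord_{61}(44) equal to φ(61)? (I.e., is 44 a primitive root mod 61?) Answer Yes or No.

Yes

φ(61) = 61 − 1 = 60 = 2^2 · 3 · 5.
44 is a primitive root mod 61 iff 44^(φ(61)/q) ≢ 1 for every prime q | φ(61), i.e. q ∈ {2, 3, 5}.
44^30 ≡ 60 (mod 61)  [q = 2: ≢ 1 ✓]
44^20 ≡ 13 (mod 61)  [q = 3: ≢ 1 ✓]
44^12 ≡ 20 (mod 61)  [q = 5: ≢ 1 ✓]
Every test exponent gives a nontrivial residue, hence 44 generates the full group.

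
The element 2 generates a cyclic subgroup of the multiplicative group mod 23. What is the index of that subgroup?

Since 2 ∈ (Z/23Z)^×, its order divides φ(23) = 23 − 1 = 22 = 2 · 11.
Divisors of 22: 1, 2, 11, 22.
Evaluate successive powers at the divisors of 22:
2^1 ≡ 2 (mod 23)
2^2 ≡ 4 (mod 23)
2^11 ≡ 1 (mod 23) ✓
The order of 2 is 11, so the subgroup it generates has 11 elements.
The index is φ(23) / ord(2) = 22 / 11 = 2.

2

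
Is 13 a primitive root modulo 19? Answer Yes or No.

Yes

φ(19) = 19 − 1 = 18 = 2 · 3^2.
13 is a primitive root mod 19 iff 13^(φ(19)/q) ≢ 1 for every prime q | φ(19), i.e. q ∈ {2, 3}.
13^9 ≡ 18 (mod 19)  [q = 2: ≢ 1 ✓]
13^6 ≡ 11 (mod 19)  [q = 3: ≢ 1 ✓]
Every test exponent gives a nontrivial residue, hence 13 generates the full group.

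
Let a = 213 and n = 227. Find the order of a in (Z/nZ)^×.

113

ord(213) | φ(227) = 227 − 1 = 226 = 2 · 113.
Divisors of 226: 1, 2, 113, 226.
Check 213^d mod 227 for each divisor in increasing order:
213^1 ≡ 213 (mod 227)
213^2 ≡ 196 (mod 227)
213^113 ≡ 1 (mod 227) ✓
Therefore the multiplicative order of 213 modulo 227 is 113.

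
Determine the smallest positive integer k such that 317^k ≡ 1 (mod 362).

The order of 317 must divide φ(362) = φ(2)·φ(181) = 1·180 = 180 = 2^2 · 3^2 · 5.
Divisors of 180: 1, 2, 3, 4, 5, 6, 9, 10, 12, 15, 18, 20, 30, 36, 45, 60, 90, 180.
Test each divisor d:
317^1 ≡ 317 (mod 362)
317^2 ≡ 215 (mod 362)
317^3 ≡ 99 (mod 362)
317^4 ≡ 251 (mod 362)
317^5 ≡ 289 (mod 362)
317^6 ≡ 27 (mod 362)
317^9 ≡ 139 (mod 362)
317^10 ≡ 261 (mod 362)
317^12 ≡ 5 (mod 362)
317^15 ≡ 133 (mod 362)
317^18 ≡ 135 (mod 362)
317^20 ≡ 65 (mod 362)
317^30 ≡ 313 (mod 362)
317^36 ≡ 125 (mod 362)
317^45 ≡ 361 (mod 362)
317^60 ≡ 229 (mod 362)
317^90 ≡ 1 (mod 362) ✓
Hence ord(317) = 90.

90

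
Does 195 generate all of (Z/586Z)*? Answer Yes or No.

Yes

φ(586) = φ(2)·φ(293) = 1·292 = 292 = 2^2 · 73.
Test 195^(292/q) mod 586 for each prime factor q of 292:
195^146 ≡ 585 (mod 586)  [q = 2: ≢ 1 ✓]
195^4 ≡ 123 (mod 586)  [q = 73: ≢ 1 ✓]
Every test exponent gives a nontrivial residue, hence 195 generates the full group.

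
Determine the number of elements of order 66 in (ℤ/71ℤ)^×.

0

φ(71) = 71 − 1 = 70 = 2 · 5 · 7.
In a cyclic group of order 70, there are φ(d) elements of order d for each divisor d of 70, and zero for non-divisors.
Since 66 ∤ 70, the count is 0.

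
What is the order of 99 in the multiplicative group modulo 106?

13

The order of 99 must divide φ(106) = φ(2)·φ(53) = 1·52 = 52 = 2^2 · 13.
Divisors of 52: 1, 2, 4, 13, 26, 52.
Test each divisor d:
99^1 ≡ 99 (mod 106)
99^2 ≡ 49 (mod 106)
99^4 ≡ 69 (mod 106)
99^13 ≡ 1 (mod 106) ✓
So ord_106(99) = 13.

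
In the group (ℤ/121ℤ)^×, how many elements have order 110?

40

φ(121) = φ(11^2) = 11·(11−1) = 110 = 2 · 5 · 11.
Since (Z/121Z)^× is cyclic of order 110, the number of elements of order d is φ(d) when d | 110 and 0 otherwise.
110 = 2 · 5 · 11 divides 110, and φ(110) = 40.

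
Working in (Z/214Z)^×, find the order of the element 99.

The order of 99 must divide φ(214) = φ(2)·φ(107) = 1·106 = 106 = 2 · 53.
Divisors of 106: 1, 2, 53, 106.
Test each divisor d:
99^1 ≡ 99 (mod 214)
99^2 ≡ 171 (mod 214)
99^53 ≡ 1 (mod 214) ✓
So ord_214(99) = 53.

53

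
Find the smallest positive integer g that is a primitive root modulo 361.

φ(361) = φ(19^2) = 19·(19−1) = 342 = 2 · 3^2 · 19.
g is a primitive root iff g^(342/q) ≢ 1 (mod 361) for each prime q ∈ {2, 3, 19}.
g = 2: 2^171 ≡ 360; 2^114 ≡ 292; 2^18 ≡ 58 — none is 1, so 2 is a primitive root.
Hence the least primitive root of 361 is 2.

2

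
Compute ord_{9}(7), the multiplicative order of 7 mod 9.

3

By Lagrange's theorem, ord_9(7) divides φ(9) = φ(3^2) = 3·(3−1) = 6 = 2 · 3.
Divisors of 6: 1, 2, 3, 6.
Check 7^d mod 9 for each divisor in increasing order:
7^1 ≡ 7 (mod 9)
7^2 ≡ 4 (mod 9)
7^3 ≡ 1 (mod 9) ✓
So ord_9(7) = 3.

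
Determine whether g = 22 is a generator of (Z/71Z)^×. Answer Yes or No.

Yes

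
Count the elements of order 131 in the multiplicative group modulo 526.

130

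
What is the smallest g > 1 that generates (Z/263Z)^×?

5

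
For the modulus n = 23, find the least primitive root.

5

φ(23) = 23 − 1 = 22 = 2 · 11.
g is a primitive root iff g^(22/q) ≢ 1 (mod 23) for each prime q ∈ {2, 11}.
g = 2: 2^11 ≡ 1 — hits 1, so not a primitive root.
g = 3: 3^11 ≡ 1 — hits 1, so not a primitive root.
g = 4: 4^11 ≡ 1 — hits 1, so not a primitive root.
g = 5: 5^11 ≡ 22; 5^2 ≡ 2 — none is 1, so 5 is a primitive root.
So 5 is the smallest generator of (Z/23Z)^×.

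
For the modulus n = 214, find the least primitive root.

φ(214) = φ(2)·φ(107) = 1·106 = 106 = 2 · 53.
g is a primitive root iff g^(106/q) ≢ 1 (mod 214) for each prime q ∈ {2, 53}.
g = 2: gcd(2, 214) = 2 > 1, not a unit — skip.
g = 3: 3^53 ≡ 1 — hits 1, so not a primitive root.
g = 4: gcd(4, 214) = 2 > 1, not a unit — skip.
g = 5: 5^53 ≡ 213; 5^2 ≡ 25 — none is 1, so 5 is a primitive root.
So 5 is the smallest generator of (Z/214Z)^×.

5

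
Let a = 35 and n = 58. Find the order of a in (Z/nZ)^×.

Since 35 ∈ (Z/58Z)^×, its order divides φ(58) = φ(2)·φ(29) = 1·28 = 28 = 2^2 · 7.
Divisors of 28: 1, 2, 4, 7, 14, 28.
Evaluate successive powers at the divisors of 28:
35^1 ≡ 35
35^2 ≡ 7
35^4 ≡ 49
35^7 ≡ 57
35^14 ≡ 1
Hence ord(35) = 14.

14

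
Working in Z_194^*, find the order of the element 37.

96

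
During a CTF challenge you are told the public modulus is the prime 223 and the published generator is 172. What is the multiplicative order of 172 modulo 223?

111

The order of 172 must divide φ(223) = 223 − 1 = 222 = 2 · 3 · 37.
Divisors of 222: 1, 2, 3, 6, 37, 74, 111, 222.
Check 172^d mod 223 for each divisor in increasing order:
172^1 ≡ 172
172^2 ≡ 148
172^3 ≡ 34
172^6 ≡ 41
172^37 ≡ 39
172^74 ≡ 183
172^111 ≡ 1
Therefore the multiplicative order of 172 modulo 223 is 111.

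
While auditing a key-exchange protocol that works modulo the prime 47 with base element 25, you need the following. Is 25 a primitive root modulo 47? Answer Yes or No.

No

φ(47) = 47 − 1 = 46 = 2 · 23.
25 is a primitive root mod 47 iff 25^(φ(47)/q) ≢ 1 for every prime q | φ(47), i.e. q ∈ {2, 23}.
25^23 ≡ 1 (mod 47)  [q = 2: ≡ 1 ✗]
25^2 ≡ 14 (mod 47)  [q = 23: ≢ 1 ✓]
25^23 ≡ 1 shows ord(25) | 23, strictly less than φ(47); not a primitive root.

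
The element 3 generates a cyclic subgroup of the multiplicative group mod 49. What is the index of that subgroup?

The order of 3 must divide φ(49) = φ(7^2) = 7·(7−1) = 42 = 2 · 3 · 7.
Divisors of 42: 1, 2, 3, 6, 7, 14, 21, 42.
Evaluate successive powers at the divisors of 42:
3^1 ≡ 3 (mod 49)
3^2 ≡ 9 (mod 49)
3^3 ≡ 27 (mod 49)
3^6 ≡ 43 (mod 49)
3^7 ≡ 31 (mod 49)
3^14 ≡ 30 (mod 49)
3^21 ≡ 48 (mod 49)
3^42 ≡ 1 (mod 49) ✓
So ord_49(3) = 42, hence |⟨3⟩| = 42.
The index is φ(49) / ord(3) = 42 / 42 = 1.

1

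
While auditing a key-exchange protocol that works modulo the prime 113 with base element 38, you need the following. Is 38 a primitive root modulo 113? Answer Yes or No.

φ(113) = 113 − 1 = 112 = 2^4 · 7.
Test 38^(112/q) mod 113 for each prime factor q of 112:
38^56 ≡ 112 (mod 113)  [q = 2: ≢ 1 ✓]
38^16 ≡ 30 (mod 113)  [q = 7: ≢ 1 ✓]
Every test exponent gives a nontrivial residue, hence 38 generates the full group.

Yes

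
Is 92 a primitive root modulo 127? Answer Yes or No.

Yes

φ(127) = 127 − 1 = 126 = 2 · 3^2 · 7.
Test 92^(126/q) mod 127 for each prime factor q of 126:
92^63 ≡ 126 (mod 127)  [q = 2: ≢ 1 ✓]
92^42 ≡ 107 (mod 127)  [q = 3: ≢ 1 ✓]
92^18 ≡ 32 (mod 127)  [q = 7: ≢ 1 ✓]
None equal 1, so ord_127(92) = 126: 92 is a primitive root.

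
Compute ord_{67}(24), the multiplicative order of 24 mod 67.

11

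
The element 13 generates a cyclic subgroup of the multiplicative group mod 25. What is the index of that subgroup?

1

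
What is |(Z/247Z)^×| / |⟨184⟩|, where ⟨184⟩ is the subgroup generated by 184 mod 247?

6

ord(184) | φ(247) = φ(13·19) = (13−1)·(19−1) = 12·18 = 216 = 2^3 · 3^3.
Divisors of 216: 1, 2, 3, 4, 6, 8, 9, 12, 18, 24, 27, 36, 54, 72, 108, 216.
Test each divisor d:
184^1 ≡ 184 (mod 247)
184^2 ≡ 17 (mod 247)
184^3 ≡ 164 (mod 247)
184^4 ≡ 42 (mod 247)
184^6 ≡ 220 (mod 247)
184^8 ≡ 35 (mod 247)
184^9 ≡ 18 (mod 247)
184^12 ≡ 235 (mod 247)
184^18 ≡ 77 (mod 247)
184^24 ≡ 144 (mod 247)
184^27 ≡ 151 (mod 247)
184^36 ≡ 1 (mod 247) ✓
Thus |⟨184⟩| = ord(184) = 36.
The index is φ(247) / ord(184) = 216 / 36 = 6.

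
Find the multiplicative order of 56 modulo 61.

15

ord(56) | φ(61) = 61 − 1 = 60 = 2^2 · 3 · 5.
Divisors of 60: 1, 2, 3, 4, 5, 6, 10, 12, 15, 20, 30, 60.
Test each divisor d:
56^1 ≡ 56 (mod 61)
56^2 ≡ 25 (mod 61)
56^3 ≡ 58 (mod 61)
56^4 ≡ 15 (mod 61)
56^5 ≡ 47 (mod 61)
56^6 ≡ 9 (mod 61)
56^10 ≡ 13 (mod 61)
56^12 ≡ 20 (mod 61)
56^15 ≡ 1 (mod 61) ✓
Hence ord(56) = 15.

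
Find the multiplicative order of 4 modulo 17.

Since 4 ∈ (Z/17Z)^×, its order divides φ(17) = 17 − 1 = 16 = 2^4.
Divisors of 16: 1, 2, 4, 8, 16.
Check 4^d mod 17 for each divisor in increasing order:
4^1 ≡ 4
4^2 ≡ 16
4^4 ≡ 1
So ord_17(4) = 4.

4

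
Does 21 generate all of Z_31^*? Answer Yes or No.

φ(31) = 31 − 1 = 30 = 2 · 3 · 5.
21 is a primitive root mod 31 iff 21^(φ(31)/q) ≢ 1 for every prime q | φ(31), i.e. q ∈ {2, 3, 5}.
21^15 ≡ 30 (mod 31)  [q = 2: ≢ 1 ✓]
21^10 ≡ 5 (mod 31)  [q = 3: ≢ 1 ✓]
21^6 ≡ 2 (mod 31)  [q = 5: ≢ 1 ✓]
Every test exponent gives a nontrivial residue, hence 21 generates the full group.

Yes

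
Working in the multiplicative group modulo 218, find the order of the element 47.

108

ord(47) | φ(218) = φ(2)·φ(109) = 1·108 = 108 = 2^2 · 3^3.
Divisors of 108: 1, 2, 3, 4, 6, 9, 12, 18, 27, 36, 54, 108.
Test each divisor d:
47^1 ≡ 47
47^2 ≡ 29
47^3 ≡ 55
47^4 ≡ 187
47^6 ≡ 191
47^9 ≡ 41
47^12 ≡ 75
47^18 ≡ 155
47^27 ≡ 33
47^36 ≡ 45
47^54 ≡ 217
47^108 ≡ 1
The smallest such exponent is 108, so the order of 47 is 108.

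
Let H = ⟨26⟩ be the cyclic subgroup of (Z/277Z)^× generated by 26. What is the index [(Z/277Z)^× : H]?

By Lagrange's theorem, ord_277(26) divides φ(277) = 277 − 1 = 276 = 2^2 · 3 · 23.
Divisors of 276: 1, 2, 3, 4, 6, 12, 23, 46, 69, 92, 138, 276.
Test each divisor d:
26^1 ≡ 26 (mod 277)
26^2 ≡ 122 (mod 277)
26^3 ≡ 125 (mod 277)
26^4 ≡ 203 (mod 277)
26^6 ≡ 113 (mod 277)
26^12 ≡ 27 (mod 277)
26^23 ≡ 60 (mod 277)
26^46 ≡ 276 (mod 277)
26^69 ≡ 217 (mod 277)
26^92 ≡ 1 (mod 277) ✓
The order of 26 is 92, so the subgroup it generates has 92 elements.
[(Z/277Z)^× : ⟨26⟩] = 276/92 = 3.

3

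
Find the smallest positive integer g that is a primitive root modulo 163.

φ(163) = 163 − 1 = 162 = 2 · 3^4.
g is a primitive root iff g^(162/q) ≢ 1 (mod 163) for each prime q ∈ {2, 3}.
g = 2: 2^81 ≡ 162; 2^54 ≡ 104 — none is 1, so 2 is a primitive root.
Hence the least primitive root of 163 is 2.

2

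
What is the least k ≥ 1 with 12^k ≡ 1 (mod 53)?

52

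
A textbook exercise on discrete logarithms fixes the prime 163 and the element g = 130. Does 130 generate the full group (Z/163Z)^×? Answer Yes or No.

Yes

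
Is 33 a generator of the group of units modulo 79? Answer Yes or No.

No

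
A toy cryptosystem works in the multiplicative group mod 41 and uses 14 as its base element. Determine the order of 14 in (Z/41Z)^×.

Since 14 ∈ (Z/41Z)^×, its order divides φ(41) = 41 − 1 = 40 = 2^3 · 5.
Divisors of 40: 1, 2, 4, 5, 8, 10, 20, 40.
Check 14^d mod 41 for each divisor in increasing order:
14^1 ≡ 14
14^2 ≡ 32
14^4 ≡ 40
14^5 ≡ 27
14^8 ≡ 1
The smallest such exponent is 8, so the order of 14 is 8.

8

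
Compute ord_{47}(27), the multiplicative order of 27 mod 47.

23

ord(27) | φ(47) = 47 − 1 = 46 = 2 · 23.
Divisors of 46: 1, 2, 23, 46.
Test each divisor d:
27^1 ≡ 27
27^2 ≡ 24
27^23 ≡ 1
So ord_47(27) = 23.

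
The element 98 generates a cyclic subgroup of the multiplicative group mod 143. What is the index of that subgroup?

10

By Lagrange's theorem, ord_143(98) divides φ(143) = φ(11·13) = (11−1)·(13−1) = 10·12 = 120 = 2^3 · 3 · 5.
Divisors of 120: 1, 2, 3, 4, 5, 6, 8, 10, 12, 15, 20, 24, 30, 40, 60, 120.
Evaluate successive powers at the divisors of 120:
98^1 ≡ 98
98^2 ≡ 23
98^3 ≡ 109
98^4 ≡ 100
98^5 ≡ 76
98^6 ≡ 12
98^8 ≡ 133
98^10 ≡ 56
98^12 ≡ 1
So ord_143(98) = 12, hence |⟨98⟩| = 12.
[(Z/143Z)^× : ⟨98⟩] = 120/12 = 10.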